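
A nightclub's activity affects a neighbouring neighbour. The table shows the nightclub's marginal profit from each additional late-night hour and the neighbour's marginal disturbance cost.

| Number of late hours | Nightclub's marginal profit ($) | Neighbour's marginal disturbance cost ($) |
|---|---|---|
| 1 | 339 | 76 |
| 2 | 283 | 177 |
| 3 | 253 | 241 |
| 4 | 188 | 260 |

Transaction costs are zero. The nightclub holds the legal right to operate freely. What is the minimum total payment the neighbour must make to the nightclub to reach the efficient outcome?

$188

Left alone the nightclub would choose level 4 (marginal profit stays positive).
Efficient level: k* = 3 (marginal profit ≥ marginal disturbance cost through 3).
The neighbour must at least cover the nightclub's forgone profit from cutting 4→3: 188 = 188.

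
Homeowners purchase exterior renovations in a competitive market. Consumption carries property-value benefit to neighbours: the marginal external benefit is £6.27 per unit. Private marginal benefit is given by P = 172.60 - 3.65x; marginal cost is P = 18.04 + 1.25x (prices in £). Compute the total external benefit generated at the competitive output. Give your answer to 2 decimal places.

£197.77

Market equilibrium (private): 18.04 + 1.25x = 172.60 - 3.65x → x_m = 31.5429.
Total external benefit = MEB × x_m = 6.27 × 31.5429 = 197.7740.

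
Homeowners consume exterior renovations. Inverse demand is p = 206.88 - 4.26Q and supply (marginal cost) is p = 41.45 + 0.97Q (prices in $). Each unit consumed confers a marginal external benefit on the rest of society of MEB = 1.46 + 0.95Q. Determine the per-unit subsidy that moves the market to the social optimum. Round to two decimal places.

Social marginal benefit = demand + MEB = 208.34 - 3.31Q.
Set SMB = MC: 208.34 - 3.31Q = 41.45 + 0.97Q → Q* = 38.9930.
The Pigouvian subsidy equals MEB at Q*: 1.46 + 0.95×38.9930 = 38.5034.

subsidy = $38.50 per unit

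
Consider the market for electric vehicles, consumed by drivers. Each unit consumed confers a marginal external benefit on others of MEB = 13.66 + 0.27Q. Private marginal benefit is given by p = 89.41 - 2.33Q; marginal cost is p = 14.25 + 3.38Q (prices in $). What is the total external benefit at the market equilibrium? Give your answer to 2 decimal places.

$203.20

Market equilibrium (private): 14.25 + 3.38Q = 89.41 - 2.33Q → Q_m = 13.1629.
Total external benefit = ∫₀^{Q_m} (13.66 + 0.27Q) dQ = 13.66×13.1629 + ½×0.27×13.1629² = 203.1956.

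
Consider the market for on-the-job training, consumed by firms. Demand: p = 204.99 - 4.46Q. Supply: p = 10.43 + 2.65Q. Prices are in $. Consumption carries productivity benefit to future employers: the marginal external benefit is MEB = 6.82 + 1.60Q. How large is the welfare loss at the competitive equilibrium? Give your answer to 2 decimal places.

Market equilibrium (private): 10.43 + 2.65Q = 204.99 - 4.46Q → Q_m = 27.3643.
Social marginal benefit = demand + MEB = 211.81 - 2.86Q.
Set SMB = MC: 211.81 - 2.86Q = 10.43 + 2.65Q → Q* = 36.5481.
Between Q* and Q_m the wedge SMB − MC runs linearly from 0 to MEB(Q_m), so the loss is a triangle.
DWL = ½ × 9.1838 × 50.6028 = 232.3630.

DWL = $232.36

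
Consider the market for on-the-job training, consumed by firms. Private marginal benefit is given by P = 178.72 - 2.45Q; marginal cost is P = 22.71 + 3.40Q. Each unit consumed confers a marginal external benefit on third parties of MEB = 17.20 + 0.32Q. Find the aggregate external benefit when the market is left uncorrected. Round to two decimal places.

Market equilibrium (private): 22.71 + 3.40Q = 178.72 - 2.45Q → Q_m = 26.6684.
Total external benefit = ∫₀^{Q_m} (17.20 + 0.32Q) dQ = 17.20×26.6684 + ½×0.32×26.6684² = 572.4890.

572.49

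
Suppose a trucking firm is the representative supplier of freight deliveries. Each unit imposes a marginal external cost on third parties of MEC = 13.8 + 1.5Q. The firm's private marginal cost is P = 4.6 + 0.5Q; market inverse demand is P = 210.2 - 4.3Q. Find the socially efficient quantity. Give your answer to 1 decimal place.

Q* = 30.4

Social marginal cost = private MC + MEC = 18.4 + 2.0Q.
Set SMC = demand: 18.4 + 2.0Q = 210.2 - 4.3Q → Q* = 30.4444.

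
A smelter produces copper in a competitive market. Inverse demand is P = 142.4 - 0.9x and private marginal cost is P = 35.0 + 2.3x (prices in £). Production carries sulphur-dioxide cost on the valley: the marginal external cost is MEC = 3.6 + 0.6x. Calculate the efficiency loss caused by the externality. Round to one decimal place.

DWL = £74.1

Market equilibrium (private): 35.0 + 2.3x = 142.4 - 0.9x → x_m = 33.5625.
Social marginal cost = private MC + MEC = 38.6 + 2.9x.
Set SMC = demand: 38.6 + 2.9x = 142.4 - 0.9x → x* = 27.3158.
Between x* and x_m the wedge SMC − demand runs linearly from 0 to MEC(x_m), so the loss is a triangle.
DWL = ½ × 6.2467 × 23.7375 = 74.1405.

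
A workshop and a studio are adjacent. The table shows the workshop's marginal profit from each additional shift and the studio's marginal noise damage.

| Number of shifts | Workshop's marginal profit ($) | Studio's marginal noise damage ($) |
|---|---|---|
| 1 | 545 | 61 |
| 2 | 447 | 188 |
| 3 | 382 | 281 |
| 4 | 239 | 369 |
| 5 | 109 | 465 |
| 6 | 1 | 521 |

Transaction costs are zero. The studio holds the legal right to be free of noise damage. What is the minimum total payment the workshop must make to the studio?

Efficient level: marginal profit ≥ marginal noise damage through level 3, so k* = 3.
With the studio holding the right, the workshop must at least compensate total damage at k*: 61 + 188 + 281 = 530.

$530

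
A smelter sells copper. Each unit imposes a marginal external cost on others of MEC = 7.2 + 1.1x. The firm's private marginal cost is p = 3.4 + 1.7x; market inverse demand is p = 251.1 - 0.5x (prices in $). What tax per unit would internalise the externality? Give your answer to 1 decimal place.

tax = $87.4 per unit

Social marginal cost = private MC + MEC = 10.6 + 2.8x.
Set SMC = demand: 10.6 + 2.8x = 251.1 - 0.5x → x* = 72.8788.
The Pigouvian tax equals MEC at x*: 7.2 + 1.1×72.8788 = 87.3667.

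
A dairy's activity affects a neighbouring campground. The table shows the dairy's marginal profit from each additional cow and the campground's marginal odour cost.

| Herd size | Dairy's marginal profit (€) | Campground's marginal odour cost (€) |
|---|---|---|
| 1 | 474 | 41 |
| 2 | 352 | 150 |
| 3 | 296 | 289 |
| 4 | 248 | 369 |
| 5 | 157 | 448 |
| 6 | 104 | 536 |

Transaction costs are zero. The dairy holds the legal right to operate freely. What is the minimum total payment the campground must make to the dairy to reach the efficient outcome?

Left alone the dairy would choose level 6 (marginal profit stays positive).
Efficient level: k* = 3 (marginal profit ≥ marginal odour cost through 3).
The campground must at least cover the dairy's forgone profit from cutting 6→3: 248 + 157 + 104 = 509.

€509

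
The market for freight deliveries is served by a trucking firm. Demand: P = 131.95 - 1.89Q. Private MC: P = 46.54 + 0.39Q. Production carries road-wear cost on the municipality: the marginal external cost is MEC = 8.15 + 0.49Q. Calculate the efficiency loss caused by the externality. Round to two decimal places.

DWL = 126.81

Market equilibrium (private): 46.54 + 0.39Q = 131.95 - 1.89Q → Q_m = 37.4605.
Social marginal cost = private MC + MEC = 54.69 + 0.88Q.
Set SMC = demand: 54.69 + 0.88Q = 131.95 - 1.89Q → Q* = 27.8917.
Between Q* and Q_m the wedge SMC − demand runs linearly from 0 to MEC(Q_m), so the loss is a triangle.
DWL = ½ × 9.5688 × 26.5057 = 126.8139.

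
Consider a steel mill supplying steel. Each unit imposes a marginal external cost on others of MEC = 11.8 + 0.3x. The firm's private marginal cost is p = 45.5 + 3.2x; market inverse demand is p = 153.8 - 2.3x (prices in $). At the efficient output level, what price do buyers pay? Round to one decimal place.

P = $115.5

Social marginal cost = private MC + MEC = 57.3 + 3.5x.
Set SMC = demand: 57.3 + 3.5x = 153.8 - 2.3x → x* = 16.6379.
Consumer price on the demand curve at x*: 153.8 − 2.3×16.6379 = 115.5328.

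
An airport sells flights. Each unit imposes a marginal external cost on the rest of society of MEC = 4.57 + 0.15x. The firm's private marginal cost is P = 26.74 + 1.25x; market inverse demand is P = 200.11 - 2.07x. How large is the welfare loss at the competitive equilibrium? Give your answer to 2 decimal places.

DWL = 22.17

Market equilibrium (private): 26.74 + 1.25x = 200.11 - 2.07x → x_m = 52.2199.
Social marginal cost = private MC + MEC = 31.31 + 1.40x.
Set SMC = demand: 31.31 + 1.40x = 200.11 - 2.07x → x* = 48.6455.
The welfare-loss triangle has base |x_m − x*| and height MEC(x_m) (the vertical gap between SMC and demand is zero at x* and MEC at x_m).
DWL = ½ × 3.5744 × 12.4030 = 22.1666.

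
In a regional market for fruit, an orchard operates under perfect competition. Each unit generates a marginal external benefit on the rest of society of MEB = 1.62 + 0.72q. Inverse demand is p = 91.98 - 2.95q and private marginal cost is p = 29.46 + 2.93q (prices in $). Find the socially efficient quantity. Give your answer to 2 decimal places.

Social marginal cost = private MC − MEB = 27.84 + 2.21q.
Set SMC = demand: 27.84 + 2.21q = 91.98 - 2.95q → q* = 12.4302.

q* = 12.43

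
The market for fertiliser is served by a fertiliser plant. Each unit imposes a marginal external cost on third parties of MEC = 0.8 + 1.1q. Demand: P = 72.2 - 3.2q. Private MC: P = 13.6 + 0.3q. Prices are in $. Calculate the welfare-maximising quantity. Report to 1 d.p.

q* = 12.6

Social marginal cost = private MC + MEC = 14.4 + 1.4q.
Set SMC = demand: 14.4 + 1.4q = 72.2 - 3.2q → q* = 12.5652.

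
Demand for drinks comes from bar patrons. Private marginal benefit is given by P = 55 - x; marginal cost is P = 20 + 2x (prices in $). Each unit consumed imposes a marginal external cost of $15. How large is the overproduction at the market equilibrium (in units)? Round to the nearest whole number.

5 units

Market equilibrium (private): 20 + 2x = 55 - x → x_m = 11.6667.
Social marginal benefit = demand − MEC = 40 - x.
Set SMB = MC: 40 - x = 20 + 2x → x* = 6.6667.
Gap = |11.6667 − 6.6667| = 5.0000.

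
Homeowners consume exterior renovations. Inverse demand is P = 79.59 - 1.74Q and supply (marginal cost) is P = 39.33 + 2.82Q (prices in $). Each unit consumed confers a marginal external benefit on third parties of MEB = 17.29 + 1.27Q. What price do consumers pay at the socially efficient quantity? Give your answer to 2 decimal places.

Social marginal benefit = demand + MEB = 96.88 - 0.47Q.
Set SMB = MC: 96.88 - 0.47Q = 39.33 + 2.82Q → Q* = 17.4924.
Consumer price on the demand curve at Q*: 79.59 − 1.74×17.4924 = 49.1532.

P = $49.15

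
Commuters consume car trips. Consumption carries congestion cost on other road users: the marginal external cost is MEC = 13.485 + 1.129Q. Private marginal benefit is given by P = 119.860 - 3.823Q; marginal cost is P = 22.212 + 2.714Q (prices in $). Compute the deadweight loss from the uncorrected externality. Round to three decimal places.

DWL = $60.077

Market equilibrium (private): 22.212 + 2.714Q = 119.860 - 3.823Q → Q_m = 14.9377.
Social marginal benefit = demand − MEC = 106.375 - 4.952Q.
Set SMB = MC: 106.375 - 4.952Q = 22.212 + 2.714Q → Q* = 10.9787.
Between Q* and Q_m the wedge MC − SMB runs linearly from 0 to MEC(Q_m), so the loss is a triangle.
DWL = ½ × 3.9590 × 30.3497 = 60.0772.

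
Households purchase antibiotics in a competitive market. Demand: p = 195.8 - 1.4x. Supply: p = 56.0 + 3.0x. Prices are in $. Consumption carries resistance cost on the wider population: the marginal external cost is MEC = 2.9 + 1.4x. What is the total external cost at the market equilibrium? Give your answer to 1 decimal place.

Market equilibrium (private): 56.0 + 3.0x = 195.8 - 1.4x → x_m = 31.7727.
Total external cost = ∫₀^{x_m} (2.9 + 1.4x) dx = 2.9×31.7727 + ½×1.4×31.7727² = 798.7940.

$798.8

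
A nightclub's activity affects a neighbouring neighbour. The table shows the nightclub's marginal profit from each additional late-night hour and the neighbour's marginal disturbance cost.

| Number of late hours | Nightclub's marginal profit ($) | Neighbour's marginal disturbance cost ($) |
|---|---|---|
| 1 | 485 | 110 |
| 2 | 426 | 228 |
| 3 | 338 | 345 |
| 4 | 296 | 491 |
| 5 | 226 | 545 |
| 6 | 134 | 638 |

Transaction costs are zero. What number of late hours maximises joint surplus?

Bargaining reaches the level where marginal profit last exceeds marginal disturbance cost.
That holds through level 2 (426 ≥ 228) but not at 3 (338 < 345).

2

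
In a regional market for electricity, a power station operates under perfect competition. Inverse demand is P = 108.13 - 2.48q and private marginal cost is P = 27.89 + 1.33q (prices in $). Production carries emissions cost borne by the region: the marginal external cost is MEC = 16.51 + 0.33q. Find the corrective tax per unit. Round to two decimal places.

Social marginal cost = private MC + MEC = 44.40 + 1.66q.
Set SMC = demand: 44.40 + 1.66q = 108.13 - 2.48q → q* = 15.3937.
The Pigouvian tax equals MEC at q*: 16.51 + 0.33×15.3937 = 21.5899.

tax = $21.59 per unit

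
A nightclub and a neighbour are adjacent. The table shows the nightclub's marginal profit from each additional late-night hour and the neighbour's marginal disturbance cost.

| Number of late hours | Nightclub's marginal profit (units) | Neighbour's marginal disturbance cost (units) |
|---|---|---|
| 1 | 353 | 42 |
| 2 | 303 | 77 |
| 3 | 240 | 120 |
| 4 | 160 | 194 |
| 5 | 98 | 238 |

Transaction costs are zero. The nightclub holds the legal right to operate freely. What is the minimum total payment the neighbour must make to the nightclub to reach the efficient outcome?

Left alone the nightclub would choose level 5 (marginal profit stays positive).
Efficient level: k* = 3 (marginal profit ≥ marginal disturbance cost through 3).
The neighbour must at least cover the nightclub's forgone profit from cutting 5→3: 160 + 98 = 258.

258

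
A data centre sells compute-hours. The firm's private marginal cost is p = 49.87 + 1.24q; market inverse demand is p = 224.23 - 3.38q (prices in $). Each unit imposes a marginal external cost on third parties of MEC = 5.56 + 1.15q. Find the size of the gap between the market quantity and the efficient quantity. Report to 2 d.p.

Market equilibrium (private): 49.87 + 1.24q = 224.23 - 3.38q → q_m = 37.7403.
Social marginal cost = private MC + MEC = 55.43 + 2.39q.
Set SMC = demand: 55.43 + 2.39q = 224.23 - 3.38q → q* = 29.2548.
Gap = |37.7403 − 29.2548| = 8.4855.

8.49 units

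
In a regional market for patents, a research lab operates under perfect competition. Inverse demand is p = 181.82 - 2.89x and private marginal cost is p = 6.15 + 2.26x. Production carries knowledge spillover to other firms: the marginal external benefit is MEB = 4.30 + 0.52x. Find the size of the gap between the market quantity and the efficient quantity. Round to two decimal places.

4.76 units

Market equilibrium (private): 6.15 + 2.26x = 181.82 - 2.89x → x_m = 34.1107.
Social marginal cost = private MC − MEB = 1.85 + 1.74x.
Set SMC = demand: 1.85 + 1.74x = 181.82 - 2.89x → x* = 38.8704.
Gap = |34.1107 − 38.8704| = 4.7597.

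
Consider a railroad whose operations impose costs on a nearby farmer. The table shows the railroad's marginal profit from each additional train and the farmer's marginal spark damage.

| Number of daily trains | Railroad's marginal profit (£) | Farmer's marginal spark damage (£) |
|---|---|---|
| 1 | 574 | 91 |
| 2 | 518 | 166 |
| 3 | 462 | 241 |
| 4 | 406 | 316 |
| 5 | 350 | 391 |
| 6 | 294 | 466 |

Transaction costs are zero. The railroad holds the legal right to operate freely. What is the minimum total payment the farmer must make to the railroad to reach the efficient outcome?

£644

Left alone the railroad would choose level 6 (marginal profit stays positive).
Efficient level: k* = 4 (marginal profit ≥ marginal spark damage through 4).
The farmer must at least cover the railroad's forgone profit from cutting 6→4: 350 + 294 = 644.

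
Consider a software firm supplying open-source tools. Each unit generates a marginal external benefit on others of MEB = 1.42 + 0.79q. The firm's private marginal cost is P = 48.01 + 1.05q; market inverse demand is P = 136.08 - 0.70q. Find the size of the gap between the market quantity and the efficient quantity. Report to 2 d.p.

42.89 units

Market equilibrium (private): 48.01 + 1.05q = 136.08 - 0.70q → q_m = 50.3257.
Social marginal cost = private MC − MEB = 46.59 + 0.26q.
Set SMC = demand: 46.59 + 0.26q = 136.08 - 0.70q → q* = 93.2188.
Gap = |50.3257 − 93.2188| = 42.8931.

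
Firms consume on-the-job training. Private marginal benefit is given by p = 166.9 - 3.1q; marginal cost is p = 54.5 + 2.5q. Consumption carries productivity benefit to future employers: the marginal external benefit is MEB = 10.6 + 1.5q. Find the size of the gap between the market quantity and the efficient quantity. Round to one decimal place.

Market equilibrium (private): 54.5 + 2.5q = 166.9 - 3.1q → q_m = 20.0714.
Social marginal benefit = demand + MEB = 177.5 - 1.6q.
Set SMB = MC: 177.5 - 1.6q = 54.5 + 2.5q → q* = 30.0000.
Gap = |20.0714 − 30.0000| = 9.9286.

9.9 units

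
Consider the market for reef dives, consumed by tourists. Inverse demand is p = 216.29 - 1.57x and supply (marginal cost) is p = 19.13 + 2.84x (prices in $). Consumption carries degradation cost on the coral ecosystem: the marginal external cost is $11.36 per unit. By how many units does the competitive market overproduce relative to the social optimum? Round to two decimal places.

2.58 units

Market equilibrium (private): 19.13 + 2.84x = 216.29 - 1.57x → x_m = 44.7075.
Social marginal benefit = demand − MEC = 204.93 - 1.57x.
Set SMB = MC: 204.93 - 1.57x = 19.13 + 2.84x → x* = 42.1315.
Gap = |44.7075 − 42.1315| = 2.5760.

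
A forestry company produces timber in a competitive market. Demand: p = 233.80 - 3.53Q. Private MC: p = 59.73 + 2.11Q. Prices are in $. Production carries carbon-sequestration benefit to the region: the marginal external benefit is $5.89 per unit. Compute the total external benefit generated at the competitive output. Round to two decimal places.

Market equilibrium (private): 59.73 + 2.11Q = 233.80 - 3.53Q → Q_m = 30.8635.
Total external benefit = MEB × Q_m = 5.89 × 30.8635 = 181.7860.

$181.79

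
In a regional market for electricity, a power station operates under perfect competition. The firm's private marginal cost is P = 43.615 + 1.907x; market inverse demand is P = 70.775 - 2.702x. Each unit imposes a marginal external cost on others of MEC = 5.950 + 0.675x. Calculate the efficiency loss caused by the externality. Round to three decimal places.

DWL = 9.326

Market equilibrium (private): 43.615 + 1.907x = 70.775 - 2.702x → x_m = 5.8928.
Social marginal cost = private MC + MEC = 49.565 + 2.582x.
Set SMC = demand: 49.565 + 2.582x = 70.775 - 2.702x → x* = 4.0140.
The welfare-loss triangle has base |x_m − x*| and height MEC(x_m) (the vertical gap between SMC and demand is zero at x* and MEC at x_m).
DWL = ½ × 1.8788 × 9.9277 = 9.3261.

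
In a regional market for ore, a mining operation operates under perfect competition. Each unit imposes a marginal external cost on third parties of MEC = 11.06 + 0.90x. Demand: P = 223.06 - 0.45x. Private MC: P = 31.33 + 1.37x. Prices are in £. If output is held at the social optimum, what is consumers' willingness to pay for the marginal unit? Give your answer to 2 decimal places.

P = £193.17

Social marginal cost = private MC + MEC = 42.39 + 2.27x.
Set SMC = demand: 42.39 + 2.27x = 223.06 - 0.45x → x* = 66.4228.
Consumer price on the demand curve at x*: 223.06 − 0.45×66.4228 = 193.1697.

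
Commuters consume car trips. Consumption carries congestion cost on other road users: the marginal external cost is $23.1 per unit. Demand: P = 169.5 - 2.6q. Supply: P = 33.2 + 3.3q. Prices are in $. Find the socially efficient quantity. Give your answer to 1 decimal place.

q* = 19.2

Social marginal benefit = demand − MEC = 146.4 - 2.6q.
Set SMB = MC: 146.4 - 2.6q = 33.2 + 3.3q → q* = 19.1864.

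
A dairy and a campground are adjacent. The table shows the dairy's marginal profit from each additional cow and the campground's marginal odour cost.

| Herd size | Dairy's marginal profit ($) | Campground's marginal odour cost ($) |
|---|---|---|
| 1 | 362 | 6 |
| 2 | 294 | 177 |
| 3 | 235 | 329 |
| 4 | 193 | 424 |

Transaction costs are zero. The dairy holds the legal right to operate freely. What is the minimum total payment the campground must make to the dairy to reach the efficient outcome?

Left alone the dairy would choose level 4 (marginal profit stays positive).
Efficient level: k* = 2 (marginal profit ≥ marginal odour cost through 2).
The campground must at least cover the dairy's forgone profit from cutting 4→2: 235 + 193 = 428.

$428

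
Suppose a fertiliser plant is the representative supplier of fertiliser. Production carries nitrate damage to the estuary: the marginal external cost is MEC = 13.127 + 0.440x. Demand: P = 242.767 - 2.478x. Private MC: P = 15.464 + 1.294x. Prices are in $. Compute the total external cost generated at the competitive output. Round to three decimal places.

Market equilibrium (private): 15.464 + 1.294x = 242.767 - 2.478x → x_m = 60.2606.
Total external cost = ∫₀^{x_m} (13.127 + 0.440x) dx = 13.127×60.2606 + ½×0.440×60.2606² = 1589.9357.

$1589.936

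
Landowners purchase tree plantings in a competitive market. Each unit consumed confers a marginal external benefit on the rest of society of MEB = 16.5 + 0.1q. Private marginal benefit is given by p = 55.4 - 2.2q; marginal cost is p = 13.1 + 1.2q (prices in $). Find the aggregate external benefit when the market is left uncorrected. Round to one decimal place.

Market equilibrium (private): 13.1 + 1.2q = 55.4 - 2.2q → q_m = 12.4412.
Total external benefit = ∫₀^{q_m} (16.5 + 0.1q) dq = 16.5×12.4412 + ½×0.1×12.4412² = 213.0190.

$213.0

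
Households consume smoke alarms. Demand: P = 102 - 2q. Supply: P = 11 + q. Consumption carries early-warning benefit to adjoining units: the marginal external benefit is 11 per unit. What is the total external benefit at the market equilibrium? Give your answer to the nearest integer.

Market equilibrium (private): 11 + q = 102 - 2q → q_m = 30.3333.
Total external benefit = MEB × q_m = 11 × 30.3333 = 333.6663.

334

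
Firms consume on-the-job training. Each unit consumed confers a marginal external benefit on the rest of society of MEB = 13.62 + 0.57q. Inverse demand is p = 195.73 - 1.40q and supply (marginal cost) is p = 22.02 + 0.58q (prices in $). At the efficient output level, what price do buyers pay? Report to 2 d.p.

P = $9.73

Social marginal benefit = demand + MEB = 209.35 - 0.83q.
Set SMB = MC: 209.35 - 0.83q = 22.02 + 0.58q → q* = 132.8582.
Consumer price on the demand curve at q*: 195.73 − 1.40×132.8582 = 9.7285.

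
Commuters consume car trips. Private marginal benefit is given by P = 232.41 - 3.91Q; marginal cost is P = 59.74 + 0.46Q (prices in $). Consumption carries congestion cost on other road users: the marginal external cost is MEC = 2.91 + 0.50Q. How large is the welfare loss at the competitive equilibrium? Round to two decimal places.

Market equilibrium (private): 59.74 + 0.46Q = 232.41 - 3.91Q → Q_m = 39.5126.
Social marginal benefit = demand − MEC = 229.50 - 4.41Q.
Set SMB = MC: 229.50 - 4.41Q = 59.74 + 0.46Q → Q* = 34.8583.
Between Q* and Q_m the wedge MC − SMB runs linearly from 0 to MEC(Q_m), so the loss is a triangle.
DWL = ½ × 4.6543 × 22.6663 = 52.7479.

DWL = $52.75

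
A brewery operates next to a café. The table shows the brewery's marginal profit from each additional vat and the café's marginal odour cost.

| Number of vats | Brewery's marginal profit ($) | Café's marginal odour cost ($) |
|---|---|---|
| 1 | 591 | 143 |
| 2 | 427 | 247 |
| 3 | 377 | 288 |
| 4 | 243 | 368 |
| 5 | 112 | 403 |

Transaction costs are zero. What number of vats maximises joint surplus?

3

Bargaining reaches the level where marginal profit last exceeds marginal odour cost.
That holds through level 3 (377 ≥ 288) but not at 4 (243 < 368).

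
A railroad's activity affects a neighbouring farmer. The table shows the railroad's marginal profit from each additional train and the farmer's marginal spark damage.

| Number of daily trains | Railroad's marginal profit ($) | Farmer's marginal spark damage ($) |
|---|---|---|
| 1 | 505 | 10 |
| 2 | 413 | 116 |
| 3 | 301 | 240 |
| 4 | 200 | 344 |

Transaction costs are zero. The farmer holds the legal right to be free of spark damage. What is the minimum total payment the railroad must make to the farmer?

Efficient level: marginal profit ≥ marginal spark damage through level 3, so k* = 3.
With the farmer holding the right, the railroad must at least compensate total damage at k*: 10 + 116 + 240 = 366.

$366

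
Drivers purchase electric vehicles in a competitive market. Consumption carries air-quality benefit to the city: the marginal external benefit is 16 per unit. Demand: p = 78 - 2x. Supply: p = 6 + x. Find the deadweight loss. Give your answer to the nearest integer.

Market equilibrium (private): 6 + x = 78 - 2x → x_m = 24.0000.
Social marginal benefit = demand + MEB = 94 - 2x.
Set SMB = MC: 94 - 2x = 6 + x → x* = 29.3333.
Between x* and x_m the wedge SMB − MC runs linearly from 0 to MEB(x_m), so the loss is a triangle.
DWL = ½ × 5.3333 × 16.0000 = 42.6664.

DWL = 43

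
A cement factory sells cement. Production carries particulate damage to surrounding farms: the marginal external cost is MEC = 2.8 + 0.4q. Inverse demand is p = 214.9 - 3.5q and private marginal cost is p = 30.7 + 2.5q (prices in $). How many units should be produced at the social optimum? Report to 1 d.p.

q* = 28.3

Social marginal cost = private MC + MEC = 33.5 + 2.9q.
Set SMC = demand: 33.5 + 2.9q = 214.9 - 3.5q → q* = 28.3438.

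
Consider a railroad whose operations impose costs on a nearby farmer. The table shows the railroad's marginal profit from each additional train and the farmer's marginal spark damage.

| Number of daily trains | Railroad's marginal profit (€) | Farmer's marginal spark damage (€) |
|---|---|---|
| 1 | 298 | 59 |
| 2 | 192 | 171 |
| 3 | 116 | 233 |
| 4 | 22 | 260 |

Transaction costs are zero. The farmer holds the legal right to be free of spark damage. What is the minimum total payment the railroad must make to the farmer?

Efficient level: marginal profit ≥ marginal spark damage through level 2, so k* = 2.
With the farmer holding the right, the railroad must at least compensate total damage at k*: 59 + 171 = 230.

€230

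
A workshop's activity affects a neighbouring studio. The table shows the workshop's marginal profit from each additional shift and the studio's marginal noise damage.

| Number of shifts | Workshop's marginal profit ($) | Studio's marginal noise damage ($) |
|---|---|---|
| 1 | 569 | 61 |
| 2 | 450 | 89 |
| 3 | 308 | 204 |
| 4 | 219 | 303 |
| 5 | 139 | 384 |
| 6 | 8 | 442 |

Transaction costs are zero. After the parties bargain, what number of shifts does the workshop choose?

3

Bargaining reaches the level where marginal profit last exceeds marginal noise damage.
That holds through level 3 (308 ≥ 204) but not at 4 (219 < 303).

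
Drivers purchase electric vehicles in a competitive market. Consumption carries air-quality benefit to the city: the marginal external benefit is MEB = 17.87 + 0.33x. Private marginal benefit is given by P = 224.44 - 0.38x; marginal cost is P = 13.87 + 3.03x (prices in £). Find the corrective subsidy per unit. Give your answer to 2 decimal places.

subsidy = £42.35 per unit

Social marginal benefit = demand + MEB = 242.31 - 0.05x.
Set SMB = MC: 242.31 - 0.05x = 13.87 + 3.03x → x* = 74.1688.
The Pigouvian subsidy equals MEB at x*: 17.87 + 0.33×74.1688 = 42.3457.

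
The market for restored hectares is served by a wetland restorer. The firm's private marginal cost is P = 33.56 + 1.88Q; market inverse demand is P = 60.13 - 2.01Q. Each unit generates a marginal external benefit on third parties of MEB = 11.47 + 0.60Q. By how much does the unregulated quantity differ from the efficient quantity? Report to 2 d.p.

4.73 units

Market equilibrium (private): 33.56 + 1.88Q = 60.13 - 2.01Q → Q_m = 6.8303.
Social marginal cost = private MC − MEB = 22.09 + 1.28Q.
Set SMC = demand: 22.09 + 1.28Q = 60.13 - 2.01Q → Q* = 11.5623.
Gap = |6.8303 − 11.5623| = 4.7320.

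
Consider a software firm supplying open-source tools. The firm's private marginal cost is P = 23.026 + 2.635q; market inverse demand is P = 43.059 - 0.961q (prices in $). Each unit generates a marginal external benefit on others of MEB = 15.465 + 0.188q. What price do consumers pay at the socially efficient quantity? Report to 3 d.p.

Social marginal cost = private MC − MEB = 7.561 + 2.447q.
Set SMC = demand: 7.561 + 2.447q = 43.059 - 0.961q → q* = 10.4161.
Consumer price on the demand curve at q*: 43.059 − 0.961×10.4161 = 33.0491.

P = $33.049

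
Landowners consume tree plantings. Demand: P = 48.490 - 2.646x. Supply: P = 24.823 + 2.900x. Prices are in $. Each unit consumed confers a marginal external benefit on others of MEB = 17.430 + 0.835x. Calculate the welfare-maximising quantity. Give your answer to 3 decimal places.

x* = 8.724

Social marginal benefit = demand + MEB = 65.920 - 1.811x.
Set SMB = MC: 65.920 - 1.811x = 24.823 + 2.900x → x* = 8.7236.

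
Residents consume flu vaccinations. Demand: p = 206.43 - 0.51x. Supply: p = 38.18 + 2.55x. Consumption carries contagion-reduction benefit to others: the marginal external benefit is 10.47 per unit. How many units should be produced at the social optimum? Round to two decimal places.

Social marginal benefit = demand + MEB = 216.90 - 0.51x.
Set SMB = MC: 216.90 - 0.51x = 38.18 + 2.55x → x* = 58.4052.

x* = 58.41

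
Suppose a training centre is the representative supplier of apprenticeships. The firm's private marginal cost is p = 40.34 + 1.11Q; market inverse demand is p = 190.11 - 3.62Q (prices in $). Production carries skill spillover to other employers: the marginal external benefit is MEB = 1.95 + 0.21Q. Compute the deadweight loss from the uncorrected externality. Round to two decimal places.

Market equilibrium (private): 40.34 + 1.11Q = 190.11 - 3.62Q → Q_m = 31.6638.
Social marginal cost = private MC − MEB = 38.39 + 0.90Q.
Set SMC = demand: 38.39 + 0.90Q = 190.11 - 3.62Q → Q* = 33.5664.
The loss is the area between SMC and demand from Q* to Q_m; with linear curves that's a triangle of height MEB(Q_m).
DWL = ½ × 1.9026 × 8.5994 = 8.1806.

DWL = $8.18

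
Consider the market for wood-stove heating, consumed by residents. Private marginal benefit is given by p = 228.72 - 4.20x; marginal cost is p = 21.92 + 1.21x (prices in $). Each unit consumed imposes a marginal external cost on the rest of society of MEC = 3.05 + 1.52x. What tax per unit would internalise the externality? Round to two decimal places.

Social marginal benefit = demand − MEC = 225.67 - 5.72x.
Set SMB = MC: 225.67 - 5.72x = 21.92 + 1.21x → x* = 29.4012.
The Pigouvian tax equals MEC at x*: 3.05 + 1.52×29.4012 = 47.7398.

tax = $47.74 per unit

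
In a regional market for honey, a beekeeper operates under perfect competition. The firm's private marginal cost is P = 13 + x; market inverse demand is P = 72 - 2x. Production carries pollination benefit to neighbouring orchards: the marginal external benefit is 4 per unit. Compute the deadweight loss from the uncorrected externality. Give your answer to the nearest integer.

Market equilibrium (private): 13 + x = 72 - 2x → x_m = 19.6667.
Social marginal cost = private MC − MEB = 9 + x.
Set SMC = demand: 9 + x = 72 - 2x → x* = 21.0000.
The loss is the area between SMC and demand from x* to x_m; with linear curves that's a triangle of height MEB(x_m).
DWL = ½ × 1.3333 × 4.0000 = 2.6666.

DWL = 3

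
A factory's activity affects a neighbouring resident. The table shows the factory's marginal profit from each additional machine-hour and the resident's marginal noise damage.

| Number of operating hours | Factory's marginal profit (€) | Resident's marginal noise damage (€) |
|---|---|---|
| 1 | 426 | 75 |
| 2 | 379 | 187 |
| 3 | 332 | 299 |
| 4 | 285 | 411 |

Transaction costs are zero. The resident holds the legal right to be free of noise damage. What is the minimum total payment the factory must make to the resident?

€561

Efficient level: marginal profit ≥ marginal noise damage through level 3, so k* = 3.
With the resident holding the right, the factory must at least compensate total damage at k*: 75 + 187 + 299 = 561.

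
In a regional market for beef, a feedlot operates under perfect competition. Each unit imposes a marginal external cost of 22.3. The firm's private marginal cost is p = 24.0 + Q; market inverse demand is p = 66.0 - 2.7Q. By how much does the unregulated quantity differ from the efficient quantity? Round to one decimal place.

6.0 units

Market equilibrium (private): 24.0 + Q = 66.0 - 2.7Q → Q_m = 11.3514.
Social marginal cost = private MC + MEC = 46.3 + Q.
Set SMC = demand: 46.3 + Q = 66.0 - 2.7Q → Q* = 5.3243.
Gap = |11.3514 − 5.3243| = 6.0271.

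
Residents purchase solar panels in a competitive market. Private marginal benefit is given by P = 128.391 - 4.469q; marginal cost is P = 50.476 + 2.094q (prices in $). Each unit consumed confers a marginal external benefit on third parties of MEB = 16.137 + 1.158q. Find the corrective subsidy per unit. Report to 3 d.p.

subsidy = $36.287 per unit

Social marginal benefit = demand + MEB = 144.528 - 3.311q.
Set SMB = MC: 144.528 - 3.311q = 50.476 + 2.094q → q* = 17.4009.
The Pigouvian subsidy equals MEB at q*: 16.137 + 1.158×17.4009 = 36.2872.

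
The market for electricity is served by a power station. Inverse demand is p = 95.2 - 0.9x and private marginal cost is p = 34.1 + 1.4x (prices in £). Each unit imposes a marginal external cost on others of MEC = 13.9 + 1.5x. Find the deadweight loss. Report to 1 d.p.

DWL = £380.1

Market equilibrium (private): 34.1 + 1.4x = 95.2 - 0.9x → x_m = 26.5652.
Social marginal cost = private MC + MEC = 48.0 + 2.9x.
Set SMC = demand: 48.0 + 2.9x = 95.2 - 0.9x → x* = 12.4211.
Height of the DWL triangle at x_m is SMC(x_m) − demand(x_m) = MEC(x_m) = 53.7478.
DWL = ½ × 14.1441 × 53.7478 = 380.1071.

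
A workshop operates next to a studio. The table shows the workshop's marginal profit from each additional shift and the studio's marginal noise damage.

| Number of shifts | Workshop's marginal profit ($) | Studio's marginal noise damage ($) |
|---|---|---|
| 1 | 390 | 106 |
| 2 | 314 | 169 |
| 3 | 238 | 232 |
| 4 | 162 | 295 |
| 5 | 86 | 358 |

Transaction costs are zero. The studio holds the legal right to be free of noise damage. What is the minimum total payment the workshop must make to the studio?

$507

Efficient level: marginal profit ≥ marginal noise damage through level 3, so k* = 3.
With the studio holding the right, the workshop must at least compensate total damage at k*: 106 + 169 + 232 = 507.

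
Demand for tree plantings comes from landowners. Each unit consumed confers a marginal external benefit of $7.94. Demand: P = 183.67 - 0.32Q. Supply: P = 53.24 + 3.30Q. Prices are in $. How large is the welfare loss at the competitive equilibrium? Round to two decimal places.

DWL = $8.71

Market equilibrium (private): 53.24 + 3.30Q = 183.67 - 0.32Q → Q_m = 36.0304.
Social marginal benefit = demand + MEB = 191.61 - 0.32Q.
Set SMB = MC: 191.61 - 0.32Q = 53.24 + 3.30Q → Q* = 38.2238.
The loss is the area between SMB and MC from Q* to Q_m; with linear curves that's a triangle of height MEB(Q_m).
DWL = ½ × 2.1934 × 7.9400 = 8.7078.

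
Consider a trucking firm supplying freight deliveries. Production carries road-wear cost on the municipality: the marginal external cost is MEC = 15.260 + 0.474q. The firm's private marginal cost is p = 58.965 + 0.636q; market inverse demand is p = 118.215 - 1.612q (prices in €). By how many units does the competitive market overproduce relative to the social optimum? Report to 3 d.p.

Market equilibrium (private): 58.965 + 0.636q = 118.215 - 1.612q → q_m = 26.3568.
Social marginal cost = private MC + MEC = 74.225 + 1.110q.
Set SMC = demand: 74.225 + 1.110q = 118.215 - 1.612q → q* = 16.1609.
Gap = |26.3568 − 16.1609| = 10.1959.

10.196 units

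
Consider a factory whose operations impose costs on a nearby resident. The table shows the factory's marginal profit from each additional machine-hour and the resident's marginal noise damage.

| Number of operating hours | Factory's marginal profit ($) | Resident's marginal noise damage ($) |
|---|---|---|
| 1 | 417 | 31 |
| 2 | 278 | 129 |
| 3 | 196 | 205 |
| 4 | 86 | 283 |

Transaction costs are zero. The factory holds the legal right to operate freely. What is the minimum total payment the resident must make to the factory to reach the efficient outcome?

$282

Left alone the factory would choose level 4 (marginal profit stays positive).
Efficient level: k* = 2 (marginal profit ≥ marginal noise damage through 2).
The resident must at least cover the factory's forgone profit from cutting 4→2: 196 + 86 = 282.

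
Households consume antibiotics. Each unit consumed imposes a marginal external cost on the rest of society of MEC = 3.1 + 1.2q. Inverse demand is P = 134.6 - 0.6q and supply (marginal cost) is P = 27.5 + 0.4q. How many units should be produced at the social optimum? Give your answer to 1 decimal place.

Social marginal benefit = demand − MEC = 131.5 - 1.8q.
Set SMB = MC: 131.5 - 1.8q = 27.5 + 0.4q → q* = 47.2727.

q* = 47.3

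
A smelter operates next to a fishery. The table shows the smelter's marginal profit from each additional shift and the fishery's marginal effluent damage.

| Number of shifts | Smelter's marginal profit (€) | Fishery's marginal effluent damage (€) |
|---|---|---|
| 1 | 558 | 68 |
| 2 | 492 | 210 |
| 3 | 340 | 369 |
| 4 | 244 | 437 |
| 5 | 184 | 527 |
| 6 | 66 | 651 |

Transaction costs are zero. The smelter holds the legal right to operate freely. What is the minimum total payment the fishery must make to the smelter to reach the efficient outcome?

Left alone the smelter would choose level 6 (marginal profit stays positive).
Efficient level: k* = 2 (marginal profit ≥ marginal effluent damage through 2).
The fishery must at least cover the smelter's forgone profit from cutting 6→2: 340 + 244 + 184 + 66 = 834.

€834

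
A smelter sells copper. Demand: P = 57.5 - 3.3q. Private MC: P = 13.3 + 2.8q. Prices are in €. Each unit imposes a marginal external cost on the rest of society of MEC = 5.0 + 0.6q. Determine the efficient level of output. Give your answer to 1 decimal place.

Social marginal cost = private MC + MEC = 18.3 + 3.4q.
Set SMC = demand: 18.3 + 3.4q = 57.5 - 3.3q → q* = 5.8507.

q* = 5.9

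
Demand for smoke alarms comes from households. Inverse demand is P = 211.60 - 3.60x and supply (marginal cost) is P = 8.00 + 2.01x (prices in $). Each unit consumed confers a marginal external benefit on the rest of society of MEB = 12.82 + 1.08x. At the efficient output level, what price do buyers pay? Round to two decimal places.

P = $39.61

Social marginal benefit = demand + MEB = 224.42 - 2.52x.
Set SMB = MC: 224.42 - 2.52x = 8.00 + 2.01x → x* = 47.7748.
Consumer price on the demand curve at x*: 211.60 − 3.60×47.7748 = 39.6107.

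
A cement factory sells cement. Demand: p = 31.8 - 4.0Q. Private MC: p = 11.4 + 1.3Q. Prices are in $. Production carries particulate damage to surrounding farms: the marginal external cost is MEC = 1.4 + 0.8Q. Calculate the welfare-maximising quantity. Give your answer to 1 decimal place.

Q* = 3.1

Social marginal cost = private MC + MEC = 12.8 + 2.1Q.
Set SMC = demand: 12.8 + 2.1Q = 31.8 - 4.0Q → Q* = 3.1148.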